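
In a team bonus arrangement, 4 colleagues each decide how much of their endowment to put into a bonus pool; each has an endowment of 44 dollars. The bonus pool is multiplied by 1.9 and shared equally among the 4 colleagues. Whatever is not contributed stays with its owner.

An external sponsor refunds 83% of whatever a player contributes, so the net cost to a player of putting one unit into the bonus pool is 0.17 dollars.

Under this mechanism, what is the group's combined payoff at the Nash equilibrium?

480.48 dollars

The effective private return per unit is now (1.9/4) / 0.17 = 2.7941 > 1, so every player's dominant strategy flips to full contribution.
So the Nash equilibrium is full contribution by all 4; the group earns 4 × (44 × 0.83 + 1.9 × 44) = 480.48.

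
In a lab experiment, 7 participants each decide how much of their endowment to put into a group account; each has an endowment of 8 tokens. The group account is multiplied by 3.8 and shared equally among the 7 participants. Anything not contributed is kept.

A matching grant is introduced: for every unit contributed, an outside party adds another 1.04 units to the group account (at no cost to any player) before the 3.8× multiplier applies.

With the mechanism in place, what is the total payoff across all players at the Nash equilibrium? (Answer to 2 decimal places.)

434.11 tokens

The effective private return per unit is now 3.8 × 2.04 / 7 = 1.1074 > 1, so every player's dominant strategy flips to full contribution.
So the Nash equilibrium is full contribution by all 7; the group earns 3.8 × 2.04 × 56 = 434.11.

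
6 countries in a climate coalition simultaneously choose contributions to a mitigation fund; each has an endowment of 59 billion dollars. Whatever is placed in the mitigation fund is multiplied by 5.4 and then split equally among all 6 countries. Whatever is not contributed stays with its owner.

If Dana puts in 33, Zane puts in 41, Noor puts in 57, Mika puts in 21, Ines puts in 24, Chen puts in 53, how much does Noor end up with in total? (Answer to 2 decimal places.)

208.10 billion dollars

Total contributed: 33 + 41 + 57 + 21 + 24 + 53 = 229.
Each receives 5.4 × 229 / 6 = 206.10 from the mitigation fund.
Noor keeps 59 − 57 = 2, so Noor's payoff is 2 + 206.10 = 208.10.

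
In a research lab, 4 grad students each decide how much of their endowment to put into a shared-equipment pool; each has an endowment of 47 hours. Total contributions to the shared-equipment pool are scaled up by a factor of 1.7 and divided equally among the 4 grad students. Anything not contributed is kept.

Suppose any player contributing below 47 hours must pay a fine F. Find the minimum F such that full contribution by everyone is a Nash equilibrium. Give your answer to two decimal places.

27.03 hours

Given the others contribute fully, the best deviation is to contribute 0 (any partial contribution still incurs the fine and gives up units whose private return 0.4250 is below 1).
Deviating from 47 to 0 saves 47 hours but forfeits the deviator's share of the drop in the shared-equipment pool: 1.7/4 × 47 = 19.97.
So the deviation gain is 47 − 19.97 = 27.03, and the fine must be at least 27.03 hours to wipe it out.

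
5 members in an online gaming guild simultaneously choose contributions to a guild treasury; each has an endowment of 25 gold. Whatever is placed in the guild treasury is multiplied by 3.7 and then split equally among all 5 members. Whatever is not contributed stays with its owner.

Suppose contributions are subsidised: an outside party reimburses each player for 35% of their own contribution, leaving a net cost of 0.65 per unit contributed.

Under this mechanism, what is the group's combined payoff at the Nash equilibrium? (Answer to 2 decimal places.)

With the mechanism, a contributed unit returns (3.7/5) / 0.65 = 1.1385 per unit of net cost to the contributor — now above 1 — so contributing fully is weakly dominant for every player.
So the Nash equilibrium is full contribution by all 5; the group earns 5 × (25 × 0.35 + 3.7 × 25) = 506.25.

506.25 gold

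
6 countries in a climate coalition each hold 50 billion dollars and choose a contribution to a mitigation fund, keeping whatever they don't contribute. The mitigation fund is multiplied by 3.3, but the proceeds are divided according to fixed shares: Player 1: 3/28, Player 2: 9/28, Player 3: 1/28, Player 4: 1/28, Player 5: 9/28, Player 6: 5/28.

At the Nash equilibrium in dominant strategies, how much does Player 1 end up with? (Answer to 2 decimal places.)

Player j's private return per contributed unit is 3.3 × (j's share). Contributing is weakly dominant for j when that share is at least 1/3.3 = 0.3030, and contributing 0 is dominant otherwise.
Player 2 and Player 5 are above the threshold, contributing 50 each; the remaining 4 contribute 0. Total contributed: 100.
Player 1 keeps 50 and receives 3.3 × 100 × 3/28 = 35.36 from the mitigation fund, for a payoff of 85.36.

85.36 billion dollars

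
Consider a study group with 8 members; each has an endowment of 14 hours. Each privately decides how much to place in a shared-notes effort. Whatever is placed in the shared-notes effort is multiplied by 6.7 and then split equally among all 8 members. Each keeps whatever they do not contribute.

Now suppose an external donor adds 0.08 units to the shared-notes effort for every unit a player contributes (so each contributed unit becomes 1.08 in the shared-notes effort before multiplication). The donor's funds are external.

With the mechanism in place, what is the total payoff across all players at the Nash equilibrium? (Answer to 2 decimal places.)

Even with the mechanism, each unit contributed returns only 6.7 × 1.08 / 8 = 0.9045 per unit of net cost, so contributing nothing is still dominant.
At the Nash equilibrium no one contributes; group total payoff = 8 × 14 = 112.

112.00 hours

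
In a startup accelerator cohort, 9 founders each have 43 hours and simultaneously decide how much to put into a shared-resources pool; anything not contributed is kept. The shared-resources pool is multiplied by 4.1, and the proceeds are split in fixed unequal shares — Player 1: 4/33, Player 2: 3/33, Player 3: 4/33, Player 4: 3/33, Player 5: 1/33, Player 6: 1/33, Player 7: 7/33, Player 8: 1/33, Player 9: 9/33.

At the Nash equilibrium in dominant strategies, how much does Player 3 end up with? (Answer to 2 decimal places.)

For player j, contributing a unit is worthwhile iff 4.1 × (j's share) ≥ 1, i.e. iff j's share is at least 0.2439.
The only share above 0.2439 is Player 9's 9/33, contributing 43; the remaining 8 contribute 0. Total contributed: 43.
Player 3 keeps 43 and receives 4.1 × 43 × 4/33 = 21.37 from the shared-resources pool, for a payoff of 64.37.

64.37 hours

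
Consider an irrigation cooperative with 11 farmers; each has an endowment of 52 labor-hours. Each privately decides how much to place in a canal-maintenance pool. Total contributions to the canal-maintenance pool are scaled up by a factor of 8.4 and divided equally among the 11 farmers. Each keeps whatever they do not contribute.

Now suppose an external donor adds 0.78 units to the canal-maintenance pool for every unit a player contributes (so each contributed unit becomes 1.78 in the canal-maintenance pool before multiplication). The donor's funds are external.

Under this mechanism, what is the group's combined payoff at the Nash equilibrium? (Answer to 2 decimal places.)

8552.54 labor-hours

Under the mechanism each unit contributed yields 8.4 × 1.78 / 11 = 1.3593 back to its contributor per unit of net cost, which exceeds 1, making full contribution the dominant choice for everyone.
At the Nash equilibrium everyone contributes 52. Group total payoff = 8.4 × 1.78 × 572 = 8552.54.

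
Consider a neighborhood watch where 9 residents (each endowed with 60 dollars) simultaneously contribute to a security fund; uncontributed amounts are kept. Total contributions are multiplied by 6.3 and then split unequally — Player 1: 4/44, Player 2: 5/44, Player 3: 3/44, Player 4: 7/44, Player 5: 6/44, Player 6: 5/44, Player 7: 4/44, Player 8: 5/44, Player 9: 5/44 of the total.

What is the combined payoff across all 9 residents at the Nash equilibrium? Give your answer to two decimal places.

858.00 dollars

Each unit j contributes comes back to j as 6.3 × (j's share), so j prefers to contribute only if that share exceeds 1/6.3 = 0.1587; otherwise keeping the unit dominates.
Only Player 4 (7/44) clears that bar, contributing 60; the remaining 8 contribute 0. Total contributed: 60.
The security fund pays out 6.3 × 60 = 378.00 in total (split across the unequal shares, but the aggregate is all that matters for the group sum).
The 8 free-riders keep 60 each, adding 480. Group total = 480 + 378.00 = 858.00.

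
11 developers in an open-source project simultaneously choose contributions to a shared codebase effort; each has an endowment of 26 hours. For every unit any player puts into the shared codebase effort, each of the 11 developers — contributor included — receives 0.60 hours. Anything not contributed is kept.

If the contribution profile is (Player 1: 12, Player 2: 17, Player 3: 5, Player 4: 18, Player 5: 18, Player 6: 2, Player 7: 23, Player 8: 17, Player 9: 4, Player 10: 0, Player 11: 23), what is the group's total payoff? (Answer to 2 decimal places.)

Total contributed: 12 + 17 + 5 + 18 + 18 + 2 + 23 + 17 + 4 + 0 + 23 = 139; total kept: 11 × 26 − 139 = 147.
The shared codebase effort pays out 0.60 × 11 × 139 = 917.40 in aggregate.
Group total = 147 + 917.40 = 1064.40.

1064.40 hours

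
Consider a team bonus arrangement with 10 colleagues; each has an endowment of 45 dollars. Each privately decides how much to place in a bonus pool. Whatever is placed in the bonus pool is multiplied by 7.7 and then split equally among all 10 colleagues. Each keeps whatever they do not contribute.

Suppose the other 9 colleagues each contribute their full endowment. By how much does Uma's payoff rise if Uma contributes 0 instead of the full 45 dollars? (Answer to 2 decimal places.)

Switching from a contribution of 45 to 0 lets Uma keep an extra 45 dollars, but lowers the bonus pool by 45, which costs Uma their own share of that drop: 7.7/10 × 45 = 34.65.
Net gain = 45 − 34.65 = 10.35. The private return per contributed unit (0.7700) is below 1, so free-riding is indeed the best response regardless of what the others do.

10.35 dollars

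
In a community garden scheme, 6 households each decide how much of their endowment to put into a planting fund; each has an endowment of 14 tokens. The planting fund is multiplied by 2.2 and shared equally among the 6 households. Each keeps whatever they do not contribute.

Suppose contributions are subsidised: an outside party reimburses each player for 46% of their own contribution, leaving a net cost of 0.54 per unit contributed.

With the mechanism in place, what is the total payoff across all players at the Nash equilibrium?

The effective private return is (2.2/6) / 0.54 = 0.6790, which is still under 1, so the mechanism doesn't change anyone's dominant strategy: zero contribution.
At the Nash equilibrium no one contributes; group total payoff = 6 × 14 = 84.

84.00 tokens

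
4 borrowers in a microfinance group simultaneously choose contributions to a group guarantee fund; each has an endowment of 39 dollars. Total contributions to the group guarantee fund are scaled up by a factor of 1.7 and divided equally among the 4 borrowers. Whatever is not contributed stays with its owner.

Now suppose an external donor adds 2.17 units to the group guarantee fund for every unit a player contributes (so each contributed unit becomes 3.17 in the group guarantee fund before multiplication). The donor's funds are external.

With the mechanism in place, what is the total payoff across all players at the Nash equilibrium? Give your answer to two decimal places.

840.68 dollars

The effective private return per unit is now 1.7 × 3.17 / 4 = 1.3473 > 1, so every player's dominant strategy flips to full contribution.
So the Nash equilibrium is full contribution by all 4; the group earns 1.7 × 3.17 × 156 = 840.68.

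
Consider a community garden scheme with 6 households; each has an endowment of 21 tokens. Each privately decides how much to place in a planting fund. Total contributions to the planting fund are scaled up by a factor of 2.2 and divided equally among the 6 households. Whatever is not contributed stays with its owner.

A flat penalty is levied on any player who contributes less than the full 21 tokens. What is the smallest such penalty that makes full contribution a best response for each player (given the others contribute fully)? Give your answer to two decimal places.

13.30 tokens

Given the others contribute fully, the best deviation is to contribute 0 (any partial contribution still incurs the fine and gives up units whose private return 0.3667 is below 1).
Deviating from 21 to 0 saves 21 tokens but forfeits the deviator's share of the drop in the planting fund: 2.2/6 × 21 = 7.70.
So the deviation gain is 21 − 7.70 = 13.30, and the fine must be at least 13.30 tokens to wipe it out.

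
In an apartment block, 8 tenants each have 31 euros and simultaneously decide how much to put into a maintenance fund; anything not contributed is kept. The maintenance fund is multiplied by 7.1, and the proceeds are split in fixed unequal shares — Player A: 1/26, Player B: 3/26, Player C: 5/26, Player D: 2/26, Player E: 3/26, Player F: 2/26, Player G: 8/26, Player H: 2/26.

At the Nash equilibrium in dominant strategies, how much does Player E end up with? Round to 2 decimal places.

81.79 euros

Player j's private return per contributed unit is 7.1 × (j's share). Contributing is weakly dominant for j when that share is at least 1/7.1 = 0.1408, and contributing 0 is dominant otherwise.
The shares above 0.1408 belong to Player C and Player G, contributing 31 each; the remaining 6 contribute 0. Total contributed: 62.
Player E keeps 31 and receives 7.1 × 62 × 3/26 = 50.79 from the maintenance fund, for a payoff of 81.79.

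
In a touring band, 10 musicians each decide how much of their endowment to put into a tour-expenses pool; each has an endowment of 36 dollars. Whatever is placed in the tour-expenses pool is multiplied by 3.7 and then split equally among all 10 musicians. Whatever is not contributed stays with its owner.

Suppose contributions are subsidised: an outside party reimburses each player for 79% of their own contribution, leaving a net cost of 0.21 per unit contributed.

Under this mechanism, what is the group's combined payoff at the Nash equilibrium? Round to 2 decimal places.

With the mechanism, a contributed unit returns (3.7/10) / 0.21 = 1.7619 per unit of net cost to the contributor — now above 1 — so contributing fully is weakly dominant for every player.
At the Nash equilibrium everyone contributes 36. Group total payoff = 10 × (36 × 0.79 + 3.7 × 36) = 1616.40.

1616.40 dollars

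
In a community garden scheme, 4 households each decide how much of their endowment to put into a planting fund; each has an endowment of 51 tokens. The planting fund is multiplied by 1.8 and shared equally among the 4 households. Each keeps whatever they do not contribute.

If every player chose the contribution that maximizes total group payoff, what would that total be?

367.20 tokens

Each contributed unit returns 1.800 to the group as a whole (0.4500 to each of 4 players), which exceeds 1, so the social optimum is full contribution: group total = 1.800 × 204 = 367.20.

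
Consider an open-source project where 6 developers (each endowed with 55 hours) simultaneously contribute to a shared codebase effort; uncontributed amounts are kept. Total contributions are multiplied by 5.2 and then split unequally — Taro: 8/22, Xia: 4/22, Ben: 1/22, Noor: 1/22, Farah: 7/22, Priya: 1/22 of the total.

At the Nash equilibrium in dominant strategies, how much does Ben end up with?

81.00 hours

Player j's private return per contributed unit is 5.2 × (j's share). Contributing is weakly dominant for j when that share is at least 1/5.2 = 0.1923, and contributing 0 is dominant otherwise.
Taro and Farah clear that bar, contributing 55 each; the remaining 4 contribute 0. Total contributed: 110.
Ben keeps 55 and receives 5.2 × 110 × 1/22 = 26.00 from the shared codebase effort, for a payoff of 81.00.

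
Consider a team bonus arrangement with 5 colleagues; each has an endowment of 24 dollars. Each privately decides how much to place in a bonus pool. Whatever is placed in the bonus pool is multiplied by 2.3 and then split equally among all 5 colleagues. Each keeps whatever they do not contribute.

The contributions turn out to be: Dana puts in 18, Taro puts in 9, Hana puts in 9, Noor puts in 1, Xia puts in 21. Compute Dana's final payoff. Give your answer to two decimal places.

32.68 dollars

Total contributed: 18 + 9 + 9 + 1 + 21 = 58.
Each receives 2.3 × 58 / 5 = 26.68 from the bonus pool.
Dana keeps 24 − 18 = 6, so Dana's payoff is 6 + 26.68 = 32.68.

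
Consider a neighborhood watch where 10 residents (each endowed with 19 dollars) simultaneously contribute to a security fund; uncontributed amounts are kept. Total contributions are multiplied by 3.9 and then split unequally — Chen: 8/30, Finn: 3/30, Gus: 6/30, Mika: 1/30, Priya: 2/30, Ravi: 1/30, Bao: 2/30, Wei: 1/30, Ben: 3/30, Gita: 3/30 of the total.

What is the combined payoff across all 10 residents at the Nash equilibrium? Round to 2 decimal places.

For player j, contributing a unit is worthwhile iff 3.9 × (j's share) ≥ 1, i.e. iff j's share is at least 0.2564.
Chen alone (share 8/30) is above the threshold, contributing 19; the remaining 9 contribute 0. Total contributed: 19.
The security fund pays out 3.9 × 19 = 74.10 in total (split across the unequal shares, but the aggregate is all that matters for the group sum).
The 9 free-riders keep 19 each, adding 171. Group total = 171 + 74.10 = 245.10.

245.10 dollars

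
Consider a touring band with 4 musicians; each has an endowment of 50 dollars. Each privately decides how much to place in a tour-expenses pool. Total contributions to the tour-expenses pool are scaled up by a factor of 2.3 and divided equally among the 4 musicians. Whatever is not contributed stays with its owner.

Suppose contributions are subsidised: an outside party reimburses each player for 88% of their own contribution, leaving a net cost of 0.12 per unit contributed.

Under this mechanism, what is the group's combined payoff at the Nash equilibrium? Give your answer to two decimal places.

636.00 dollars

The effective private return per unit is now (2.3/4) / 0.12 = 4.7917 > 1, so every player's dominant strategy flips to full contribution.
So the Nash equilibrium is full contribution by all 4; the group earns 4 × (50 × 0.88 + 2.3 × 50) = 636.00.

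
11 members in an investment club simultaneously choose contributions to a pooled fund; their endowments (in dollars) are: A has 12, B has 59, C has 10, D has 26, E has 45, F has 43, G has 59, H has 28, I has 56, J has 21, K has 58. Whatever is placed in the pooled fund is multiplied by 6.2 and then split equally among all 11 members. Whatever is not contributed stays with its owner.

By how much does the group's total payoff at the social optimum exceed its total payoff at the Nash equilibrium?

The private return per contributed unit is 6.2/11 = 0.5636 < 1 for every player regardless of endowment, so the Nash equilibrium is zero contribution and the group total is Σ E_j = 12 + 59 + 10 + 26 + 45 + 43 + 59 + 28 + 56 + 21 + 58 = 417.
Each contributed unit returns 6.200 to the group, so the social optimum is full contribution by everyone: group total = 6.200 × 417 = 2585.40.
Efficiency loss = (6.200 − 1) × 417 = 2168.40.

2168.40 dollars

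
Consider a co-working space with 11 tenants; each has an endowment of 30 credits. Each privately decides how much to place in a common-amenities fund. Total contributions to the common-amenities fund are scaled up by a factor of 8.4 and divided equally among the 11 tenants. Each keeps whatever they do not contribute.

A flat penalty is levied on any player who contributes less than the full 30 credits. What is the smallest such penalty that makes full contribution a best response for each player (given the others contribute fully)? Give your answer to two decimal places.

7.09 credits

Given the others contribute fully, the best deviation is to contribute 0 (any partial contribution still incurs the fine and gives up units whose private return 0.7636 is below 1).
Deviating from 30 to 0 saves 30 credits but forfeits the deviator's share of the drop in the common-amenities fund: 8.4/11 × 30 = 22.91.
So the deviation gain is 30 − 22.91 = 7.09, and the fine must be at least 7.09 credits to wipe it out.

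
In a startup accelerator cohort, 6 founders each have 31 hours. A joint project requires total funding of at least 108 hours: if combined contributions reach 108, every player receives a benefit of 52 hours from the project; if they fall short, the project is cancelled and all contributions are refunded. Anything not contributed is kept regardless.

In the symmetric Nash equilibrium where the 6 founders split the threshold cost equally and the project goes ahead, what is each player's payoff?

65 hours

Equal share of the threshold: 108/6 = 18.
At this profile no one gains by cutting their contribution: any cut drops the total below 108, the project is cancelled, contributions are refunded, and the deviator ends with 31, which is less than 31 − 18 + 52 = 65. Contributing more than 18 just wastes the excess. So contributing exactly 18 is a best response.
Each player's payoff: 31 − 18 + 52 = 65.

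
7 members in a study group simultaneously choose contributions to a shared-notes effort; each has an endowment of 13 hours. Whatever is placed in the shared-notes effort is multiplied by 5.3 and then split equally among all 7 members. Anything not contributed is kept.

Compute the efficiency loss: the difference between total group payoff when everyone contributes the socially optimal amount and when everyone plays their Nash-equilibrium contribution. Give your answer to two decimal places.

391.30 hours

Each contributed unit returns 5.3/7 = 0.7571 to its contributor — below 1 — so contributing 0 is dominant for every player. At the Nash equilibrium everyone keeps their 13, and the group total is 7 × 13 = 91.
Each contributed unit returns 5.300 to the group as a whole (0.7571 to each of 7 players), which exceeds 1, so the social optimum is full contribution: group total = 5.300 × 91 = 482.30.
Efficiency loss = 482.30 − 91 = 391.30.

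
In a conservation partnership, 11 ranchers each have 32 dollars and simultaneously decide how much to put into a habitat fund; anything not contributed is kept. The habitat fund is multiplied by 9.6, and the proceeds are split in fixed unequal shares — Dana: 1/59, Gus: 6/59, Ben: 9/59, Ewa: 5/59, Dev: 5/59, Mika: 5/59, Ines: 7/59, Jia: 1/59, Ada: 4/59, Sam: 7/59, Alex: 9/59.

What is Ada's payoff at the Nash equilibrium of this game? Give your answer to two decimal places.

For player j, contributing a unit is worthwhile iff 9.6 × (j's share) ≥ 1, i.e. iff j's share is at least 0.1042.
The shares above 0.1042 belong to Ben, Ines, Sam and Alex, contributing 32 each; the remaining 7 contribute 0. Total contributed: 128.
Ada keeps 32 and receives 9.6 × 128 × 4/59 = 83.31 from the habitat fund, for a payoff of 115.31.

115.31 dollars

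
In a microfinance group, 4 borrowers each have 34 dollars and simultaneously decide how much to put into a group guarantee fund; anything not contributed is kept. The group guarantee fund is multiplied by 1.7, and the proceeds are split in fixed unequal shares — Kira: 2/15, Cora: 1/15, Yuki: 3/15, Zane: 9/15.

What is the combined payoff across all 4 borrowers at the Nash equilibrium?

159.80 dollars

A player with share s gets back 1.7·s per unit contributed, so full contribution is dominant for anyone with s > 1/1.7 = 0.5882 and zero contribution is dominant for anyone below.
Zane alone (share 9/15) is above the threshold, contributing 34; the remaining 3 contribute 0. Total contributed: 34.
The group guarantee fund pays out 1.7 × 34 = 57.80 in total (split across the unequal shares, but the aggregate is all that matters for the group sum).
The 3 free-riders keep 34 each, adding 102. Group total = 102 + 57.80 = 159.80.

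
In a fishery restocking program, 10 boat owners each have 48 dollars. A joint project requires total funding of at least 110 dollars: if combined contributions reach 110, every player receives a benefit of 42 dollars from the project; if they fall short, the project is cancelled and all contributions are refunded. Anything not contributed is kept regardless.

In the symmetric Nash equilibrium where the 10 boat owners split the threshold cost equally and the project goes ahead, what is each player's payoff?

79 dollars

Equal share of the threshold: 110/10 = 11.
At this profile no one gains by cutting their contribution: any cut drops the total below 110, the project is cancelled, contributions are refunded, and the deviator ends with 48, which is less than 48 − 11 + 42 = 79. Contributing more than 11 just wastes the excess. So contributing exactly 11 is a best response.
Each player's payoff: 48 − 11 + 42 = 79.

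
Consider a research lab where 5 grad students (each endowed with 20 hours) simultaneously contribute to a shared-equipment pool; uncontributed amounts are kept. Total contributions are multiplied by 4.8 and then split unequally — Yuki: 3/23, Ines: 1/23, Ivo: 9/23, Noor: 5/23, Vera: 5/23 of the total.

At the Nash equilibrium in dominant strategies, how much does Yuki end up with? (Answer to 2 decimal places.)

For player j, contributing a unit is worthwhile iff 4.8 × (j's share) ≥ 1, i.e. iff j's share is at least 0.2083.
Ivo, Noor and Vera are above the threshold, contributing 20 each; the remaining 2 contribute 0. Total contributed: 60.
Yuki keeps 20 and receives 4.8 × 60 × 3/23 = 37.57 from the shared-equipment pool, for a payoff of 57.57.

57.57 hours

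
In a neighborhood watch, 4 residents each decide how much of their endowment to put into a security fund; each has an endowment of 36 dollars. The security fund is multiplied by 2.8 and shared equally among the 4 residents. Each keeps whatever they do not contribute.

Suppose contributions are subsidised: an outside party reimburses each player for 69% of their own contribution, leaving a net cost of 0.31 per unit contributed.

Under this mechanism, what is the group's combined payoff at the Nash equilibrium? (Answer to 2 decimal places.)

502.56 dollars

With the mechanism, a contributed unit returns (2.8/4) / 0.31 = 2.2581 per unit of net cost to the contributor — now above 1 — so contributing fully is weakly dominant for every player.
So the Nash equilibrium is full contribution by all 4; the group earns 4 × (36 × 0.69 + 2.8 × 36) = 502.56.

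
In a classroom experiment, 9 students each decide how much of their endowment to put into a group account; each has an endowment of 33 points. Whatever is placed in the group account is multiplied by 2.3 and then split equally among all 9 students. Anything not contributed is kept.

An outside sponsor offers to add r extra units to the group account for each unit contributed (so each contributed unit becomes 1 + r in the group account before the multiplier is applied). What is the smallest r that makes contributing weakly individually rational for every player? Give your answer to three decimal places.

2.913

With matching at rate r, one contributed unit becomes (1 + r) in the group account and returns 2.3 × (1 + r) / 9 to the contributor.
Setting this equal to 1: 1 + r = 9/2.3 = 3.9130.
So the minimum matching rate is r = 3.9130 − 1 = 2.913.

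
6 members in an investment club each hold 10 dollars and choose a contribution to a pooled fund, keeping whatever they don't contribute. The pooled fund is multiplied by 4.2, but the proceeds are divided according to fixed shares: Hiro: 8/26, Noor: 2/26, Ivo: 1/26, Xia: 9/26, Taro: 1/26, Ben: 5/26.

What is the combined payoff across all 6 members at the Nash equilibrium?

124.00 dollars

A player with share s gets back 4.2·s per unit contributed, so full contribution is dominant for anyone with s > 1/4.2 = 0.2381 and zero contribution is dominant for anyone below.
Hiro and Xia clear that bar, contributing 10 each; the remaining 4 contribute 0. Total contributed: 20.
The pooled fund pays out 4.2 × 20 = 84.00 in total (split across the unequal shares, but the aggregate is all that matters for the group sum).
The 4 free-riders keep 10 each, adding 40. Group total = 40 + 84.00 = 124.00.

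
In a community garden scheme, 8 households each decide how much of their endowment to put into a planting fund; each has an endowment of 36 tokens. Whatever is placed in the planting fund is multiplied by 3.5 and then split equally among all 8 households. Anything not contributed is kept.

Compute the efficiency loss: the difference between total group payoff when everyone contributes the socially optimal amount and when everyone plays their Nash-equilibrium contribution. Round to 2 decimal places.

Each contributed unit returns 3.5/8 = 0.4375 to its contributor — below 1 — so contributing 0 is dominant for every player. At the Nash equilibrium everyone keeps their 36, and the group total is 8 × 36 = 288.
Each contributed unit returns 3.500 to the group as a whole (0.4375 to each of 8 players), which exceeds 1, so the social optimum is full contribution: group total = 3.500 × 288 = 1008.00.
Efficiency loss = 1008.00 − 288 = 720.00.

720.00 tokens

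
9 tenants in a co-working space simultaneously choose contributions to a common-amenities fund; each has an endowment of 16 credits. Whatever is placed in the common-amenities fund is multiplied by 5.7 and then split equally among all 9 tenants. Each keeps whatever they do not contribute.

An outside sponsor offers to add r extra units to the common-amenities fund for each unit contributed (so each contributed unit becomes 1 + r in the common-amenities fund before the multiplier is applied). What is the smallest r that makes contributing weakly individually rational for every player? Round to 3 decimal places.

With matching at rate r, one contributed unit becomes (1 + r) in the common-amenities fund and returns 5.7 × (1 + r) / 9 to the contributor.
Setting this equal to 1: 1 + r = 9/5.7 = 1.5789.
So the minimum matching rate is r = 1.5789 − 1 = 0.579.

0.579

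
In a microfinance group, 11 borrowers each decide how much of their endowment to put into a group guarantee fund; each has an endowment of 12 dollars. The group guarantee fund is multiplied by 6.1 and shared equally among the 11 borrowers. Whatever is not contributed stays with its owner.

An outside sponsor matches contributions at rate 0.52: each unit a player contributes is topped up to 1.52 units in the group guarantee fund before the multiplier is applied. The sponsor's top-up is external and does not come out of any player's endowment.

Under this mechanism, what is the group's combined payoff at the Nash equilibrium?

132.00 dollars

The effective private return is 6.1 × 1.52 / 11 = 0.8429, which is still under 1, so the mechanism doesn't change anyone's dominant strategy: zero contribution.
Everyone keeps their endowment and the group total is 11 × 12 = 132.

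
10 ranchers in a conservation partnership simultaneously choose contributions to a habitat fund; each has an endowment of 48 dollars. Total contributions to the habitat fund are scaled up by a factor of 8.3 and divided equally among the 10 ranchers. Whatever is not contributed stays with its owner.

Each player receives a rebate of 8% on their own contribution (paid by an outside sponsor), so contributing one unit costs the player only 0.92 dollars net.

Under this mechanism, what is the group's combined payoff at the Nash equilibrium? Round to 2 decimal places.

480.00 dollars

The effective private return is (8.3/10) / 0.92 = 0.9022, which is still under 1, so the mechanism doesn't change anyone's dominant strategy: zero contribution.
Everyone keeps their endowment and the group total is 10 × 48 = 480.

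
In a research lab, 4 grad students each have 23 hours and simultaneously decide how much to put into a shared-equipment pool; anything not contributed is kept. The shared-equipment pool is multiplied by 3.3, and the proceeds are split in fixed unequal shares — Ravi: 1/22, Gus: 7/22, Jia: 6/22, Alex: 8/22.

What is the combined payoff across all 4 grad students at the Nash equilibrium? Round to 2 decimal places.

197.80 hours

Player j's private return per contributed unit is 3.3 × (j's share). Contributing is weakly dominant for j when that share is at least 1/3.3 = 0.3030, and contributing 0 is dominant otherwise.
The shares above 0.3030 belong to Gus and Alex, contributing 23 each; the remaining 2 contribute 0. Total contributed: 46.
The shared-equipment pool pays out 3.3 × 46 = 151.80 in total (split across the unequal shares, but the aggregate is all that matters for the group sum).
The 2 free-riders keep 23 each, adding 46. Group total = 46 + 151.80 = 197.80.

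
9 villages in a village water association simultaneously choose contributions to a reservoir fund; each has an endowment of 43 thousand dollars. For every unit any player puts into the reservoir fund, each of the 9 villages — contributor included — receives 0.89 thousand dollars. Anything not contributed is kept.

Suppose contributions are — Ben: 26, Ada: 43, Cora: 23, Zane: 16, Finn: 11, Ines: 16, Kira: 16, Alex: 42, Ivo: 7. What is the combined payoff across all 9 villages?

1789.00 thousand dollars

Total contributed: 26 + 43 + 23 + 16 + 11 + 16 + 16 + 42 + 7 = 200; total kept: 9 × 43 − 200 = 187.
The reservoir fund pays out 0.89 × 9 × 200 = 1602.00 in aggregate.
Group total = 187 + 1602.00 = 1789.00.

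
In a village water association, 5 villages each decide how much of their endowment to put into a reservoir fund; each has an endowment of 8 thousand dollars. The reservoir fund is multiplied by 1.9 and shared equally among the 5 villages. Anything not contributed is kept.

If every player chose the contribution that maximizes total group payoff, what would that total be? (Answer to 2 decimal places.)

76.00 thousand dollars

Each contributed unit returns 1.900 to the group as a whole (0.3800 to each of 5 players), which exceeds 1, so the social optimum is full contribution: group total = 1.900 × 40 = 76.00.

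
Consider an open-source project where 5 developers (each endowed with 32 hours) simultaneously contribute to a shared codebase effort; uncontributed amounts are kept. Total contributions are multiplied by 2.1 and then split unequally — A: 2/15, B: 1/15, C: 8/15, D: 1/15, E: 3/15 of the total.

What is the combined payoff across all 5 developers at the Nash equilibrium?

195.20 hours

Each unit j contributes comes back to j as 2.1 × (j's share), so j prefers to contribute only if that share exceeds 1/2.1 = 0.4762; otherwise keeping the unit dominates.
Only C (8/15) clears that bar, contributing 32; the remaining 4 contribute 0. Total contributed: 32.
The shared codebase effort pays out 2.1 × 32 = 67.20 in total (split across the unequal shares, but the aggregate is all that matters for the group sum).
The 4 free-riders keep 32 each, adding 128. Group total = 128 + 67.20 = 195.20.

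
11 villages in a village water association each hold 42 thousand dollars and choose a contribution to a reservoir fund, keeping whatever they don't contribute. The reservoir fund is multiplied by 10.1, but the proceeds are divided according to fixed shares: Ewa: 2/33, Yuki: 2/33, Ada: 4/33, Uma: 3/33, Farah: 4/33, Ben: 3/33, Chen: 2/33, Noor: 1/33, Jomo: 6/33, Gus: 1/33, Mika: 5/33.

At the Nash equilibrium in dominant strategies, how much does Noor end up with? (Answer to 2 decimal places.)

For player j, contributing a unit is worthwhile iff 10.1 × (j's share) ≥ 1, i.e. iff j's share is at least 0.0990.
Ada, Farah, Jomo and Mika are above the threshold, contributing 42 each; the remaining 7 contribute 0. Total contributed: 168.
Noor keeps 42 and receives 10.1 × 168 × 1/33 = 51.42 from the reservoir fund, for a payoff of 93.42.

93.42 thousand dollars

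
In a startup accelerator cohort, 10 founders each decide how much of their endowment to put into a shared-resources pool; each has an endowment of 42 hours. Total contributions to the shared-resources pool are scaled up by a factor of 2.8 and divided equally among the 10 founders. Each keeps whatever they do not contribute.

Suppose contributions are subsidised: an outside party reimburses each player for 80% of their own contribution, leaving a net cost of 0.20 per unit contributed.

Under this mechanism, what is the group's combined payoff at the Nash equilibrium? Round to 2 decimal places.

1512.00 hours

The effective private return per unit is now (2.8/10) / 0.20 = 1.4000 > 1, so every player's dominant strategy flips to full contribution.
So the Nash equilibrium is full contribution by all 10; the group earns 10 × (42 × 0.80 + 2.8 × 42) = 1512.00.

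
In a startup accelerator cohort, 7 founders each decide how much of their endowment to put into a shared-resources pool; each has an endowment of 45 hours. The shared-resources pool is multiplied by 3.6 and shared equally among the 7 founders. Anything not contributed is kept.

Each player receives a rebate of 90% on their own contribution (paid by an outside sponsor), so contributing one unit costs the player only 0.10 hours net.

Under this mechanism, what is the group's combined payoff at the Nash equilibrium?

1417.50 hours

Under the mechanism each unit contributed yields (3.6/7) / 0.10 = 5.1429 back to its contributor per unit of net cost, which exceeds 1, making full contribution the dominant choice for everyone.
So the Nash equilibrium is full contribution by all 7; the group earns 7 × (45 × 0.90 + 3.6 × 45) = 1417.50.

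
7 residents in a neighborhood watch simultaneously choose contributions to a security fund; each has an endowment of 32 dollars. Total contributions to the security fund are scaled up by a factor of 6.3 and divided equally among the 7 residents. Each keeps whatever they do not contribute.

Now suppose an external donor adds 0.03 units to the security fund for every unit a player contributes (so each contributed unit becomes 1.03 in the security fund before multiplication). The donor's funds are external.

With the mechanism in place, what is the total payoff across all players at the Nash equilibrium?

With the mechanism, a contributed unit returns 6.3 × 1.03 / 7 = 0.9270 per unit of net cost — still below 1 — so contributing 0 remains dominant for every player.
At the Nash equilibrium no one contributes; group total payoff = 7 × 32 = 224.

224.00 dollars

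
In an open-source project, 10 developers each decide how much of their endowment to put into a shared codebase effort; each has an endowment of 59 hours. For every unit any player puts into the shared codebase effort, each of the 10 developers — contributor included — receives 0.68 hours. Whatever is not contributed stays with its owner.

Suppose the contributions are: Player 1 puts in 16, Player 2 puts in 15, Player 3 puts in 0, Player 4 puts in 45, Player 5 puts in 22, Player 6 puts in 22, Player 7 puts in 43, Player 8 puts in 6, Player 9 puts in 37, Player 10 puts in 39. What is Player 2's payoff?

210.60 hours

Total contributed: 16 + 15 + 0 + 45 + 22 + 22 + 43 + 6 + 37 + 39 = 245.
Each receives 0.68 × 245 = 166.60 from the shared codebase effort.
Player 2 keeps 59 − 15 = 44, so Player 2's payoff is 44 + 166.60 = 210.60.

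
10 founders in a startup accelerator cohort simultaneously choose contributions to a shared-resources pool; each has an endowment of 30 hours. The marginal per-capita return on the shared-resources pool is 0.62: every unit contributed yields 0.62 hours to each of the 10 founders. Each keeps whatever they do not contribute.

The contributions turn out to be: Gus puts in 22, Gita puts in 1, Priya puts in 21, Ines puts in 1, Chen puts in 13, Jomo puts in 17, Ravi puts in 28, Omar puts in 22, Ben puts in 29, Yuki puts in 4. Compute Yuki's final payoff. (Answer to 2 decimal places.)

Total contributed: 22 + 1 + 21 + 1 + 13 + 17 + 28 + 22 + 29 + 4 = 158.
Each receives 0.62 × 158 = 97.96 from the shared-resources pool.
Yuki keeps 30 − 4 = 26, so Yuki's payoff is 26 + 97.96 = 123.96.

123.96 hours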